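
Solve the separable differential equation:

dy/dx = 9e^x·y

Separating variables and integrating:
ln|y| = 9e^x + C

General solution: y = Ce^(9e^x)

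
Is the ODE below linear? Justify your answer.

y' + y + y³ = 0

No. Nonlinear (y³ term)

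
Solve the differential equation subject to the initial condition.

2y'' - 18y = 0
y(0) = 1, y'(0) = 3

General solution: y = C₁e^(3x) + C₂e^(-3x)
Applying ICs: C₁ = 1, C₂ = 0
Particular solution: y = e^(3x)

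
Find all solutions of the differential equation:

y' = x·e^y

Separating variables and integrating:
-e^(-y) = x²/2 + C

General solution: y = -ln(C - x²/2)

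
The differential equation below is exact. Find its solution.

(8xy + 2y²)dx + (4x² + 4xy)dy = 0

Verify exactness: ∂M/∂y = ∂N/∂x ✓
Find F(x,y) such that ∂F/∂x = M, ∂F/∂y = N
Solution: 4x²y + 2xy² = C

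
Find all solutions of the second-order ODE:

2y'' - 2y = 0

Characteristic equation: 2r² - 2 = 0
Divide by 2: r² - 1 = 0
Roots: r = 1, -1 (distinct real)
General solution: y = C₁e^x + C₂e^(-x)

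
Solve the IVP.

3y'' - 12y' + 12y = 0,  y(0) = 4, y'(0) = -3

General solution: y = (C₁ + C₂x)e^(2x)
Repeated root r = 2
Applying ICs: C₁ = 4, C₂ = -11
Particular solution: y = (4 - 11x)e^(2x)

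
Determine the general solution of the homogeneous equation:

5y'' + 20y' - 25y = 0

Characteristic equation: 5r² + 20r - 25 = 0
Divide by 5: r² + 4r - 5 = 0
Roots: r = 1, -5 (distinct real)
General solution: y = C₁e^x + C₂e^(-5x)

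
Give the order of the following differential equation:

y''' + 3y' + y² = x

The order is 3 (highest derivative is of order 3).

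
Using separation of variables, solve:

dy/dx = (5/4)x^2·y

Separating variables and integrating:
ln|y| = 5x^3/12 + C

General solution: y = Ce^(5x^3/12)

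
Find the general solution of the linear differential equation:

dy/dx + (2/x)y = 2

Using integrating factor method:

General solution: y = (2/3)x + Cx^(-2)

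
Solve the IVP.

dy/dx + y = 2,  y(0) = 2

General solution: y = 2 + Ce^(-x)
Applying y(0) = 2: C = 2 - 2 = 0
Particular solution: y = 2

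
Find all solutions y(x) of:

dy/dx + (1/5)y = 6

Using integrating factor method:

General solution: y = 30 + Ce^(-x/5)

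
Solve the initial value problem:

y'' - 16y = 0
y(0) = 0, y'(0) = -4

General solution: y = C₁e^(4x) + C₂e^(-4x)
Applying ICs: C₁ = -1/2, C₂ = 1/2
Particular solution: y = -(1/2)e^(4x) + (1/2)e^(-4x)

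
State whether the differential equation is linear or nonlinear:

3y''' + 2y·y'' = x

Nonlinear (y·y'' term)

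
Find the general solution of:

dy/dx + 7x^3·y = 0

Using integrating factor method:

General solution: y = Ce^(-7x^4/4)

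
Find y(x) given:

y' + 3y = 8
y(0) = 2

General solution: y = 8/3 + Ce^(-3x)
Applying y(0) = 2: C = 2 - 8/3 = -2/3
Particular solution: y = 8/3 - (2/3)e^(-3x)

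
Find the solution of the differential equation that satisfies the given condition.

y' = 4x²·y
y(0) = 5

General solution: y = Ce^(4x³/3)
Applying IC y(0) = 5:
Particular solution: y = 5e^(4x³/3)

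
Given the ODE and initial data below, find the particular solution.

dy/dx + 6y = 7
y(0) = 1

General solution: y = 7/6 + Ce^(-6x)
Applying y(0) = 1: C = 1 - 7/6 = -1/6
Particular solution: y = 7/6 - (1/6)e^(-6x)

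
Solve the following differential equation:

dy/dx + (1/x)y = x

Using integrating factor method:

General solution: y = (1/3)x^2 + C/x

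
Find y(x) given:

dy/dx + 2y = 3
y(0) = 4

General solution: y = 3/2 + Ce^(-2x)
Applying y(0) = 4: C = 4 - 3/2 = 5/2
Particular solution: y = 3/2 + (5/2)e^(-2x)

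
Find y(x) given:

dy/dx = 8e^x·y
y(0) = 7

General solution: y = Ce^(8e^x)
Applying IC y(0) = 7:
Particular solution: y = 7e^(8(e^x - 1))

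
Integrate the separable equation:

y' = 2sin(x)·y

Separating variables and integrating:
ln|y| = -2cos(x) + C

General solution: y = Ce^(-2cos(x))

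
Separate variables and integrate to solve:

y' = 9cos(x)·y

Separating variables and integrating:
ln|y| = 9sin(x) + C

General solution: y = Ce^(9sin(x))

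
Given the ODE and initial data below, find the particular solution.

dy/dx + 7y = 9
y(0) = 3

General solution: y = 9/7 + Ce^(-7x)
Applying y(0) = 3: C = 3 - 9/7 = 12/7
Particular solution: y = 9/7 + (12/7)e^(-7x)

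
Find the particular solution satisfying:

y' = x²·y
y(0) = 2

General solution: y = Ce^(x³/3)
Applying IC y(0) = 2:
Particular solution: y = 2e^(x³/3)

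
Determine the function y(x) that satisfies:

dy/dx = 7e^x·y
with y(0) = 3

General solution: y = Ce^(7e^x)
Applying IC y(0) = 3:
Particular solution: y = 3e^(7(e^x - 1))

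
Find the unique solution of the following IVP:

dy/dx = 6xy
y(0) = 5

General solution: y = Ce^(3x²)
Applying IC y(0) = 5:
Particular solution: y = 5e^(3x²)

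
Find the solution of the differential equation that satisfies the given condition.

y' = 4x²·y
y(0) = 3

General solution: y = Ce^(4x³/3)
Applying IC y(0) = 3:
Particular solution: y = 3e^(4x³/3)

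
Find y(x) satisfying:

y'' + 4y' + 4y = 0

Characteristic equation: r² + 4r + 4 = 0
Factored: (r + 2)² = 0
Repeated root: r = -2
General solution: y = (C₁ + C₂x)e^(-2x)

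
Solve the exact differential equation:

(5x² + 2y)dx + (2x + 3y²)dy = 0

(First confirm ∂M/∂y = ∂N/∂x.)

Verify exactness: ∂M/∂y = ∂N/∂x ✓
Find F(x,y) such that ∂F/∂x = M, ∂F/∂y = N
Solution: 5x³/3 + 2xy + y³ = C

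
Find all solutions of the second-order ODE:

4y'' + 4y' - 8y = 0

Characteristic equation: 4r² + 4r - 8 = 0
Divide by 4: r² + r - 2 = 0
Roots: r = 1, -2 (distinct real)
General solution: y = C₁e^x + C₂e^(-2x)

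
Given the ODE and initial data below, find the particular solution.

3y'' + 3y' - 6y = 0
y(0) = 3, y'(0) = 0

General solution: y = C₁e^x + C₂e^(-2x)
Applying ICs: C₁ = 2, C₂ = 1
Particular solution: y = 2e^x + e^(-2x)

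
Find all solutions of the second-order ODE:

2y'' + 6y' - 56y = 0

Characteristic equation: 2r² + 6r - 56 = 0
Divide by 2: r² + 3r - 28 = 0
Roots: r = 4, -7 (distinct real)
General solution: y = C₁e^(4x) + C₂e^(-7x)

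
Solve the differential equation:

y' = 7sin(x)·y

Separating variables and integrating:
ln|y| = -7cos(x) + C

General solution: y = Ce^(-7cos(x))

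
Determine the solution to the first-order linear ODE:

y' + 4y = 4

Using integrating factor method:

General solution: y = 1 + Ce^(-4x)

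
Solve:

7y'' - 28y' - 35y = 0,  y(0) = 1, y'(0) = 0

General solution: y = C₁e^(5x) + C₂e^(-x)
Applying ICs: C₁ = 1/6, C₂ = 5/6
Particular solution: y = (1/6)e^(5x) + (5/6)e^(-x)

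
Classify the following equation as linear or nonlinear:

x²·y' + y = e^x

Linear (y and its derivatives appear to the first power only, no products of y terms)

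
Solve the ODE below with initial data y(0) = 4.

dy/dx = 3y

General solution: y = Ce^(3x)
Applying IC y(0) = 4:
Particular solution: y = 4e^(3x)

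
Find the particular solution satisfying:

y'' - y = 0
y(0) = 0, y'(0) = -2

General solution: y = C₁e^x + C₂e^(-x)
Applying ICs: C₁ = -1, C₂ = 1
Particular solution: y = -e^x + e^(-x)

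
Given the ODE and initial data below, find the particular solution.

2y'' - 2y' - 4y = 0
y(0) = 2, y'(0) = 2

General solution: y = C₁e^(2x) + C₂e^(-x)
Applying ICs: C₁ = 4/3, C₂ = 2/3
Particular solution: y = (4/3)e^(2x) + (2/3)e^(-x)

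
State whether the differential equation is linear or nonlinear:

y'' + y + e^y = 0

Nonlinear (e^y is nonlinear in y)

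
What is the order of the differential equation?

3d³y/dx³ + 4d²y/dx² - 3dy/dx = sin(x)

The order is 3 (highest derivative is of order 3).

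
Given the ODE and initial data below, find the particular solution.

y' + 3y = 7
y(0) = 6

General solution: y = 7/3 + Ce^(-3x)
Applying y(0) = 6: C = 6 - 7/3 = 11/3
Particular solution: y = 7/3 + (11/3)e^(-3x)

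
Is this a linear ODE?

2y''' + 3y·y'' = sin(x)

No. Nonlinear (y·y'' term)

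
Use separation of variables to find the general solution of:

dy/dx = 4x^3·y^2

Separating variables and integrating:
-1/y = x^4 + C

General solution: y^-1 = -x^4 + C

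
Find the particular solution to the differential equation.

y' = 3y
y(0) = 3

General solution: y = Ce^(3x)
Applying IC y(0) = 3:
Particular solution: y = 3e^(3x)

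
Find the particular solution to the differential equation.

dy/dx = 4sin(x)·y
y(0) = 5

General solution: y = Ce^(-4cos(x))
Applying IC y(0) = 5:
Particular solution: y = 5e^(4(1-cos(x)))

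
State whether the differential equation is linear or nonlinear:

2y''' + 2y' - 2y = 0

Linear (y and its derivatives appear to the first power only, no products of y terms)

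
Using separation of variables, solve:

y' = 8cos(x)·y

Separating variables and integrating:
ln|y| = 8sin(x) + C

General solution: y = Ce^(8sin(x))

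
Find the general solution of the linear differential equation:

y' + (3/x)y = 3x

Using integrating factor method:

General solution: y = (3/5)x^2 + Cx^(-3)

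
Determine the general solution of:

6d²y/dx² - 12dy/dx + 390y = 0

Characteristic equation: 6r² - 12r + 390 = 0
Divide by 6: r² - 2r + 65 = 0
Roots: r = 1 ± 8i (complex conjugates)
General solution: y = e^x(C₁cos(8x) + C₂sin(8x))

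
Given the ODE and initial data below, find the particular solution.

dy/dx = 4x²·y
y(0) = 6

General solution: y = Ce^(4x³/3)
Applying IC y(0) = 6:
Particular solution: y = 6e^(4x³/3)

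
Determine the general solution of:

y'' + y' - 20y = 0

Characteristic equation: r² + r - 20 = 0
Roots: r = 4, -5 (distinct real)
General solution: y = C₁e^(4x) + C₂e^(-5x)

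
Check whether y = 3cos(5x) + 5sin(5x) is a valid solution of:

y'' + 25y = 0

Verification:
y'' = -75cos(5x) - 125sin(5x)
y'' + 25y = 0 ✓

Yes, it is a solution.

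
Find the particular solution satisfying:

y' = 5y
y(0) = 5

General solution: y = Ce^(5x)
Applying IC y(0) = 5:
Particular solution: y = 5e^(5x)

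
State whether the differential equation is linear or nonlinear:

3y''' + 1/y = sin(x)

Nonlinear (1/y term)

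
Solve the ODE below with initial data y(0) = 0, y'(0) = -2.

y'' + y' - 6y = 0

General solution: y = C₁e^(2x) + C₂e^(-3x)
Applying ICs: C₁ = -2/5, C₂ = 2/5
Particular solution: y = -(2/5)e^(2x) + (2/5)e^(-3x)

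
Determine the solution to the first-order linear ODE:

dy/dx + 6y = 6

Using integrating factor method:

General solution: y = 1 + Ce^(-6x)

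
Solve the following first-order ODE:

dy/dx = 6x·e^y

Separating variables and integrating:
-e^(-y) = 3x² + C

General solution: y = -ln(C - 3x²)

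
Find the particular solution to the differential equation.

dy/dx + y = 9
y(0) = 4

General solution: y = 9 + Ce^(-x)
Applying y(0) = 4: C = 4 - 9 = -5
Particular solution: y = 9 - 5e^(-x)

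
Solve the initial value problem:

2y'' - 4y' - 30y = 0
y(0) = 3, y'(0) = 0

General solution: y = C₁e^(5x) + C₂e^(-3x)
Applying ICs: C₁ = 9/8, C₂ = 15/8
Particular solution: y = (9/8)e^(5x) + (15/8)e^(-3x)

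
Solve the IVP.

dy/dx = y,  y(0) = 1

General solution: y = Ce^x
Applying IC y(0) = 1:
Particular solution: y = e^x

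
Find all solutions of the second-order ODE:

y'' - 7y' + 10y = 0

Characteristic equation: r² - 7r + 10 = 0
Roots: r = 5, 2 (distinct real)
General solution: y = C₁e^(5x) + C₂e^(2x)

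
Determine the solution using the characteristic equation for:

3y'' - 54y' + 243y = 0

Characteristic equation: 3r² - 54r + 243 = 0
Divide by 3: r² - 18r + 81 = 0
Factored: (r - 9)² = 0
Repeated root: r = 9
General solution: y = (C₁ + C₂x)e^(9x)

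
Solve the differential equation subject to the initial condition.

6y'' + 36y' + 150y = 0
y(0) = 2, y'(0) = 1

General solution: y = e^(-3x)(C₁cos(4x) + C₂sin(4x))
Complex roots r = -3 ± 4i
Applying ICs: C₁ = 2, C₂ = 7/4
Particular solution: y = e^(-3x)(2cos(4x) + (7/4)sin(4x))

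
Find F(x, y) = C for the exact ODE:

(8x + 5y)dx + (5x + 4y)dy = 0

Verify exactness: ∂M/∂y = ∂N/∂x ✓
Find F(x,y) such that ∂F/∂x = M, ∂F/∂y = N
Solution: 4x² + 5xy + 2y² = C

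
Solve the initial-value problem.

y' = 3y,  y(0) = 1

General solution: y = Ce^(3x)
Applying IC y(0) = 1:
Particular solution: y = e^(3x)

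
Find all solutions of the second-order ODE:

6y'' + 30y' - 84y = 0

Characteristic equation: 6r² + 30r - 84 = 0
Divide by 6: r² + 5r - 14 = 0
Roots: r = 2, -7 (distinct real)
General solution: y = C₁e^(2x) + C₂e^(-7x)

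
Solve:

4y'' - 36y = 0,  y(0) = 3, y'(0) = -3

General solution: y = C₁e^(3x) + C₂e^(-3x)
Applying ICs: C₁ = 1, C₂ = 2
Particular solution: y = e^(3x) + 2e^(-3x)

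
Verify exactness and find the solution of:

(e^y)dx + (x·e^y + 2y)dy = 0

Verify exactness: ∂M/∂y = ∂N/∂x ✓
Find F(x,y) such that ∂F/∂x = M, ∂F/∂y = N
Solution: x·e^y + y² = C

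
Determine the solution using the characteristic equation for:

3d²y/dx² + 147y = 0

Characteristic equation: 3r² + 147 = 0
Divide by 3: r² + 49 = 0
Roots: r = ±7i (complex conjugates)
General solution: y = C₁cos(7x) + C₂sin(7x)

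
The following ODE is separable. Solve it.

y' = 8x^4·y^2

Separating variables and integrating:
-1/y = 8x^5/5 + C

General solution: y^-1 = (-8/5)x^5 + C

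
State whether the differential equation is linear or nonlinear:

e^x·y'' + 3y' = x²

Linear (y and its derivatives appear to the first power only, no products of y terms)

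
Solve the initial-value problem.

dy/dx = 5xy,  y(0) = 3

General solution: y = Ce^(5x²/2)
Applying IC y(0) = 3:
Particular solution: y = 3e^(5x²/2)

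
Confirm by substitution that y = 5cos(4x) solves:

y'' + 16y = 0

Verification:
y'' = -80cos(4x)
y'' + 16y = 0 ✓

Yes, it is a solution.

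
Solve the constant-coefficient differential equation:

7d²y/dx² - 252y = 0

Characteristic equation: 7r² - 252 = 0
Divide by 7: r² - 36 = 0
Roots: r = 6, -6 (distinct real)
General solution: y = C₁e^(6x) + C₂e^(-6x)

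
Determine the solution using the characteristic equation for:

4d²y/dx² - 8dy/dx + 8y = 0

Characteristic equation: 4r² - 8r + 8 = 0
Divide by 4: r² - 2r + 2 = 0
Roots: r = 1 ± i (complex conjugates)
General solution: y = e^x(C₁cos(x) + C₂sin(x))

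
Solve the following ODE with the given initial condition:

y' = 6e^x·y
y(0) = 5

General solution: y = Ce^(6e^x)
Applying IC y(0) = 5:
Particular solution: y = 5e^(6(e^x - 1))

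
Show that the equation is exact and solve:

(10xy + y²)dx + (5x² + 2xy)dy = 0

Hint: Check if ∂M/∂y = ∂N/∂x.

Verify exactness: ∂M/∂y = ∂N/∂x ✓
Find F(x,y) such that ∂F/∂x = M, ∂F/∂y = N
Solution: 5x²y + xy² = C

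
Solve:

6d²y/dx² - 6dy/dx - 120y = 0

Characteristic equation: 6r² - 6r - 120 = 0
Divide by 6: r² - r - 20 = 0
Roots: r = 5, -4 (distinct real)
General solution: y = C₁e^(5x) + C₂e^(-4x)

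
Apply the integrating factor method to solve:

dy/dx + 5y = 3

Using integrating factor method:

General solution: y = 3/5 + Ce^(-5x)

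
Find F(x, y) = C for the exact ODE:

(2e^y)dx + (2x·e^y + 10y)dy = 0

Verify exactness: ∂M/∂y = ∂N/∂x ✓
Find F(x,y) such that ∂F/∂x = M, ∂F/∂y = N
Solution: 2x·e^y + 5y² = C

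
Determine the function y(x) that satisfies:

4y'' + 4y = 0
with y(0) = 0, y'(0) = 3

General solution: y = C₁cos(x) + C₂sin(x)
Complex roots r = ±i
Applying ICs: C₁ = 0, C₂ = 3
Particular solution: y = 3sin(x)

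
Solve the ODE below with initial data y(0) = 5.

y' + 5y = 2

General solution: y = 2/5 + Ce^(-5x)
Applying y(0) = 5: C = 5 - 2/5 = 23/5
Particular solution: y = 2/5 + (23/5)e^(-5x)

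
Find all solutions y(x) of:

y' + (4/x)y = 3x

Using integrating factor method:

General solution: y = (1/2)x^2 + Cx^(-4)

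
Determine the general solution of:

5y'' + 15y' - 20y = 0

Characteristic equation: 5r² + 15r - 20 = 0
Divide by 5: r² + 3r - 4 = 0
Roots: r = 1, -4 (distinct real)
General solution: y = C₁e^x + C₂e^(-4x)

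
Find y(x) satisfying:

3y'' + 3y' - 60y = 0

Characteristic equation: 3r² + 3r - 60 = 0
Divide by 3: r² + r - 20 = 0
Roots: r = 4, -5 (distinct real)
General solution: y = C₁e^(4x) + C₂e^(-5x)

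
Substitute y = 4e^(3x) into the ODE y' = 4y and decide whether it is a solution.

Verification:
y = 4e^(3x)
y' = 12e^(3x)
But 4y = 16e^(3x)
y' ≠ 4y — the derivative does not match

No, it is not a solution.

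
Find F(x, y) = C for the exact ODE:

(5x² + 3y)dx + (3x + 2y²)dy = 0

Verify exactness: ∂M/∂y = ∂N/∂x ✓
Find F(x,y) such that ∂F/∂x = M, ∂F/∂y = N
Solution: 5x³/3 + 3xy + 2y³/3 = C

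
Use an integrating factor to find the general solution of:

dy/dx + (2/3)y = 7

Using integrating factor method:

General solution: y = 21/2 + Ce^(-2x/3)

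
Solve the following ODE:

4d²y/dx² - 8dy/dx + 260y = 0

Characteristic equation: 4r² - 8r + 260 = 0
Divide by 4: r² - 2r + 65 = 0
Roots: r = 1 ± 8i (complex conjugates)
General solution: y = e^x(C₁cos(8x) + C₂sin(8x))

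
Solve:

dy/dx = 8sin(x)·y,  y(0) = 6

General solution: y = Ce^(-8cos(x))
Applying IC y(0) = 6:
Particular solution: y = 6e^(8(1-cos(x)))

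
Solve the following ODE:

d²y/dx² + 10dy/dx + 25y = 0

Characteristic equation: r² + 10r + 25 = 0
Factored: (r + 5)² = 0
Repeated root: r = -5
General solution: y = (C₁ + C₂x)e^(-5x)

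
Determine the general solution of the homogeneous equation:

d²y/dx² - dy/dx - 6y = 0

Characteristic equation: r² - r - 6 = 0
Roots: r = 3, -2 (distinct real)
General solution: y = C₁e^(3x) + C₂e^(-2x)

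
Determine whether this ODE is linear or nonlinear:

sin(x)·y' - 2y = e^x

Linear (y and its derivatives appear to the first power only, no products of y terms)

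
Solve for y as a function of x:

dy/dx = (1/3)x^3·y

Separating variables and integrating:
ln|y| = x^4/12 + C

General solution: y = Ce^(x^4/12)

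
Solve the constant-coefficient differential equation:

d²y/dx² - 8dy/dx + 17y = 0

Characteristic equation: r² - 8r + 17 = 0
Roots: r = 4 ± i (complex conjugates)
General solution: y = e^(4x)(C₁cos(x) + C₂sin(x))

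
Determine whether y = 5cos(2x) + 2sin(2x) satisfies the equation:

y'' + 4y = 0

Verification:
y'' = -20cos(2x) - 8sin(2x)
y'' + 4y = 0 ✓

Yes, it is a solution.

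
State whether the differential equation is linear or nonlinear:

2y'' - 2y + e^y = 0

Nonlinear (e^y is nonlinear in y)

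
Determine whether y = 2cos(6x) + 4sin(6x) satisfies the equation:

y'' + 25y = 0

Verification:
y'' = -72cos(6x) - 144sin(6x)
y'' + 25y ≠ 0 (frequency mismatch: got 36 instead of 25)

No, it is not a solution.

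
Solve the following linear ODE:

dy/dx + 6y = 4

Using integrating factor method:

General solution: y = 2/3 + Ce^(-6x)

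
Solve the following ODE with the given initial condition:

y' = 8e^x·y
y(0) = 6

General solution: y = Ce^(8e^x)
Applying IC y(0) = 6:
Particular solution: y = 6e^(8(e^x - 1))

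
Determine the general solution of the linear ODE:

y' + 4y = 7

Using integrating factor method:

General solution: y = 7/4 + Ce^(-4x)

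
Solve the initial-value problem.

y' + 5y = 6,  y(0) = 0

General solution: y = 6/5 + Ce^(-5x)
Applying y(0) = 0: C = 0 - 6/5 = -6/5
Particular solution: y = 6/5 - (6/5)e^(-5x)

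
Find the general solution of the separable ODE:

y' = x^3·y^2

Separating variables and integrating:
-1/y = x^4/4 + C

General solution: y^-1 = (-1/4)x^4 + C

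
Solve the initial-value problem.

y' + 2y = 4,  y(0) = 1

General solution: y = 2 + Ce^(-2x)
Applying y(0) = 1: C = 1 - 2 = -1
Particular solution: y = 2 - e^(-2x)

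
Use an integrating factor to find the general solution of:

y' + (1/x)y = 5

Using integrating factor method:

General solution: y = (5/2)x + C/x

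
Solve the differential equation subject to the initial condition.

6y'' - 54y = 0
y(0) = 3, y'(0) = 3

General solution: y = C₁e^(3x) + C₂e^(-3x)
Applying ICs: C₁ = 2, C₂ = 1
Particular solution: y = 2e^(3x) + e^(-3x)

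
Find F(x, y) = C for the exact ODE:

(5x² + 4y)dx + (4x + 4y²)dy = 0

Verify exactness: ∂M/∂y = ∂N/∂x ✓
Find F(x,y) such that ∂F/∂x = M, ∂F/∂y = N
Solution: 5x³/3 + 4xy + 4y³/3 = C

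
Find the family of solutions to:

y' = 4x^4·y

Separating variables and integrating:
ln|y| = 4x^5/5 + C

General solution: y = Ce^(4x^5/5)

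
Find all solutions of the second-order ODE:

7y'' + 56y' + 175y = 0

Characteristic equation: 7r² + 56r + 175 = 0
Divide by 7: r² + 8r + 25 = 0
Roots: r = -4 ± 3i (complex conjugates)
General solution: y = e^(-4x)(C₁cos(3x) + C₂sin(3x))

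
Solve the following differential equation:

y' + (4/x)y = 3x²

Using integrating factor method:

General solution: y = (3/7)x^3 + Cx^(-4)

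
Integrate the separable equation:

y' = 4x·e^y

Separating variables and integrating:
-e^(-y) = 2x² + C

General solution: y = -ln(C - 2x²)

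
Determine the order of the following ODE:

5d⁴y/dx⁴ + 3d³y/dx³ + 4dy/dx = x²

The order is 4 (highest derivative is of order 4).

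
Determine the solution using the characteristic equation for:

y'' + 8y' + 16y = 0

Characteristic equation: r² + 8r + 16 = 0
Factored: (r + 4)² = 0
Repeated root: r = -4
General solution: y = (C₁ + C₂x)e^(-4x)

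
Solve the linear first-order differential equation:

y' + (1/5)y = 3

Using integrating factor method:

General solution: y = 15 + Ce^(-x/5)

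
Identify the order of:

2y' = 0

The order is 1 (highest derivative is of order 1).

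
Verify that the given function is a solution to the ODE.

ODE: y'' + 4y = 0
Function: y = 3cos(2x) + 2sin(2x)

Verification:
y'' = -12cos(2x) - 8sin(2x)
y'' + 4y = 0 ✓

Yes, it is a solution.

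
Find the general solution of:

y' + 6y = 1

Using integrating factor method:

General solution: y = 1/6 + Ce^(-6x)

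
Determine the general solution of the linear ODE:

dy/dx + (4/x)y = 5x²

Using integrating factor method:

General solution: y = (5/7)x^3 + Cx^(-4)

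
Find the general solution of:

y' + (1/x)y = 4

Using integrating factor method:

General solution: y = 2x + C/x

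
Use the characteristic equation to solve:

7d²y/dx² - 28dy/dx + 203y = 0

Characteristic equation: 7r² - 28r + 203 = 0
Divide by 7: r² - 4r + 29 = 0
Roots: r = 2 ± 5i (complex conjugates)
General solution: y = e^(2x)(C₁cos(5x) + C₂sin(5x))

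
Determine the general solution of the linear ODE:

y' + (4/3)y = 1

Using integrating factor method:

General solution: y = 3/4 + Ce^(-4x/3)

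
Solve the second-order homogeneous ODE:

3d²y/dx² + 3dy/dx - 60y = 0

Characteristic equation: 3r² + 3r - 60 = 0
Divide by 3: r² + r - 20 = 0
Roots: r = 4, -5 (distinct real)
General solution: y = C₁e^(4x) + C₂e^(-5x)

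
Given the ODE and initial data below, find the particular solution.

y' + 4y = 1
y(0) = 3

General solution: y = 1/4 + Ce^(-4x)
Applying y(0) = 3: C = 3 - 1/4 = 11/4
Particular solution: y = 1/4 + (11/4)e^(-4x)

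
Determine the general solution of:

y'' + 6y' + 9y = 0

Characteristic equation: r² + 6r + 9 = 0
Factored: (r + 3)² = 0
Repeated root: r = -3
General solution: y = (C₁ + C₂x)e^(-3x)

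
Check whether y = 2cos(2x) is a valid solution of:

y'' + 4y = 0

Verification:
y'' = -8cos(2x)
y'' + 4y = 0 ✓

Yes, it is a solution.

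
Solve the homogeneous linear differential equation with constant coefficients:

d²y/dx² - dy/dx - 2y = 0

Characteristic equation: r² - r - 2 = 0
Roots: r = 2, -1 (distinct real)
General solution: y = C₁e^(2x) + C₂e^(-x)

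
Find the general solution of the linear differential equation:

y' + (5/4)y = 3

Using integrating factor method:

General solution: y = 12/5 + Ce^(-5x/4)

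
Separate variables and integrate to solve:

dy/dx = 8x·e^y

Separating variables and integrating:
-e^(-y) = 4x² + C

General solution: y = -ln(C - 4x²)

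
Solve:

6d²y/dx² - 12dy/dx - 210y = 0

Characteristic equation: 6r² - 12r - 210 = 0
Divide by 6: r² - 2r - 35 = 0
Roots: r = 7, -5 (distinct real)
General solution: y = C₁e^(7x) + C₂e^(-5x)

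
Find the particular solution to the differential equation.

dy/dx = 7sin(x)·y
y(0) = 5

General solution: y = Ce^(-7cos(x))
Applying IC y(0) = 5:
Particular solution: y = 5e^(7(1-cos(x)))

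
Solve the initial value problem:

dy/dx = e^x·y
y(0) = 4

General solution: y = Ce^(e^x)
Applying IC y(0) = 4:
Particular solution: y = 4e^(e^x - 1)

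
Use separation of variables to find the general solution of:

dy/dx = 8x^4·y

Separating variables and integrating:
ln|y| = 8x^5/5 + C

General solution: y = Ce^(8x^5/5)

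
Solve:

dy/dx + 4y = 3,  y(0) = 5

General solution: y = 3/4 + Ce^(-4x)
Applying y(0) = 5: C = 5 - 3/4 = 17/4
Particular solution: y = 3/4 + (17/4)e^(-4x)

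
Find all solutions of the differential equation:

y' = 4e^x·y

Separating variables and integrating:
ln|y| = 4e^x + C

General solution: y = Ce^(4e^x)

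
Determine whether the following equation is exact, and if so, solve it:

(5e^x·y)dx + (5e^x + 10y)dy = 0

Verify exactness: ∂M/∂y = ∂N/∂x ✓
Find F(x,y) such that ∂F/∂x = M, ∂F/∂y = N
Solution: 5e^x·y + 5y² = C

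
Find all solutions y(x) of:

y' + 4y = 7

Using integrating factor method:

General solution: y = 7/4 + Ce^(-4x)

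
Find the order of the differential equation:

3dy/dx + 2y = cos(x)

The order is 1 (highest derivative is of order 1).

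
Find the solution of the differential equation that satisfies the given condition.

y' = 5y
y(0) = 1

General solution: y = Ce^(5x)
Applying IC y(0) = 1:
Particular solution: y = e^(5x)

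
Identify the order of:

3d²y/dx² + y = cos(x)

The order is 2 (highest derivative is of order 2).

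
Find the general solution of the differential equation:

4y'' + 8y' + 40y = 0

Characteristic equation: 4r² + 8r + 40 = 0
Divide by 4: r² + 2r + 10 = 0
Roots: r = -1 ± 3i (complex conjugates)
General solution: y = e^(-x)(C₁cos(3x) + C₂sin(3x))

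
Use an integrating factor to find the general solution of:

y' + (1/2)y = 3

Using integrating factor method:

General solution: y = 6 + Ce^(-x/2)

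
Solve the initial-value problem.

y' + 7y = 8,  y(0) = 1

General solution: y = 8/7 + Ce^(-7x)
Applying y(0) = 1: C = 1 - 8/7 = -1/7
Particular solution: y = 8/7 - (1/7)e^(-7x)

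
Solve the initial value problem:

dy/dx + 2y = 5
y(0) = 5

General solution: y = 5/2 + Ce^(-2x)
Applying y(0) = 5: C = 5 - 5/2 = 5/2
Particular solution: y = 5/2 + (5/2)e^(-2x)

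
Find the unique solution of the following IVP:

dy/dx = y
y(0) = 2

General solution: y = Ce^x
Applying IC y(0) = 2:
Particular solution: y = 2e^x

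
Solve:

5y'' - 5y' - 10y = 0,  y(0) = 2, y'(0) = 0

General solution: y = C₁e^(2x) + C₂e^(-x)
Applying ICs: C₁ = 2/3, C₂ = 4/3
Particular solution: y = (2/3)e^(2x) + (4/3)e^(-x)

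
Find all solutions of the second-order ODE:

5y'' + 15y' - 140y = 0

Characteristic equation: 5r² + 15r - 140 = 0
Divide by 5: r² + 3r - 28 = 0
Roots: r = 4, -7 (distinct real)
General solution: y = C₁e^(4x) + C₂e^(-7x)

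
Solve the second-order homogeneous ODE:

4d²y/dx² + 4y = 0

Characteristic equation: 4r² + 4 = 0
Divide by 4: r² + 1 = 0
Roots: r = ±i (complex conjugates)
General solution: y = C₁cos(x) + C₂sin(x)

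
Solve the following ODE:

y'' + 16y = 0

Characteristic equation: r² + 16 = 0
Roots: r = ±4i (complex conjugates)
General solution: y = C₁cos(4x) + C₂sin(4x)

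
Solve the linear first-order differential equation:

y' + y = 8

Using integrating factor method:

General solution: y = 8 + Ce^(-x)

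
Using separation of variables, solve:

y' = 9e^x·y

Separating variables and integrating:
ln|y| = 9e^x + C

General solution: y = Ce^(9e^x)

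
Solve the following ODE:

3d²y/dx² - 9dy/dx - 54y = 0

Characteristic equation: 3r² - 9r - 54 = 0
Divide by 3: r² - 3r - 18 = 0
Roots: r = 6, -3 (distinct real)
General solution: y = C₁e^(6x) + C₂e^(-3x)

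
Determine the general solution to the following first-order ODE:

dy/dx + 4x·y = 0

Using integrating factor method:

General solution: y = Ce^(-2x^2)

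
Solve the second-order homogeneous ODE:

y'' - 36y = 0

Characteristic equation: r² - 36 = 0
Roots: r = 6, -6 (distinct real)
General solution: y = C₁e^(6x) + C₂e^(-6x)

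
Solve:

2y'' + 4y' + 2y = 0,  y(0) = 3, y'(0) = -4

General solution: y = (C₁ + C₂x)e^(-x)
Repeated root r = -1
Applying ICs: C₁ = 3, C₂ = -1
Particular solution: y = (3 - x)e^(-x)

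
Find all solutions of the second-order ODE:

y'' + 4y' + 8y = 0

Characteristic equation: r² + 4r + 8 = 0
Roots: r = -2 ± 2i (complex conjugates)
General solution: y = e^(-2x)(C₁cos(2x) + C₂sin(2x))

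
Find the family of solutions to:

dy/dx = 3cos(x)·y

Separating variables and integrating:
ln|y| = 3sin(x) + C

General solution: y = Ce^(3sin(x))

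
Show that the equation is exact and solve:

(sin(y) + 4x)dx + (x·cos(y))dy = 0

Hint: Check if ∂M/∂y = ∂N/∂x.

Verify exactness: ∂M/∂y = ∂N/∂x ✓
Find F(x,y) such that ∂F/∂x = M, ∂F/∂y = N
Solution: x·sin(y) + 2x² = C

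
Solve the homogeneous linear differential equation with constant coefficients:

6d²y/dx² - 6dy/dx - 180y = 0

Characteristic equation: 6r² - 6r - 180 = 0
Divide by 6: r² - r - 30 = 0
Roots: r = 6, -5 (distinct real)
General solution: y = C₁e^(6x) + C₂e^(-5x)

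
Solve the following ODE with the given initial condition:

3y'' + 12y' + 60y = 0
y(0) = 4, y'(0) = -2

General solution: y = e^(-2x)(C₁cos(4x) + C₂sin(4x))
Complex roots r = -2 ± 4i
Applying ICs: C₁ = 4, C₂ = 3/2
Particular solution: y = e^(-2x)(4cos(4x) + (3/2)sin(4x))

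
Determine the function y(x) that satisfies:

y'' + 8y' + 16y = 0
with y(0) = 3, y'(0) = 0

General solution: y = (C₁ + C₂x)e^(-4x)
Repeated root r = -4
Applying ICs: C₁ = 3, C₂ = 12
Particular solution: y = (3 + 12x)e^(-4x)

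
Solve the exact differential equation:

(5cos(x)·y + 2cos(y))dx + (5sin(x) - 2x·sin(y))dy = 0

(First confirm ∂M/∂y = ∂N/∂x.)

Verify exactness: ∂M/∂y = ∂N/∂x ✓
Find F(x,y) such that ∂F/∂x = M, ∂F/∂y = N
Solution: 5sin(x)·y + 2x·cos(y) = C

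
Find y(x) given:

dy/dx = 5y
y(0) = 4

General solution: y = Ce^(5x)
Applying IC y(0) = 4:
Particular solution: y = 4e^(5x)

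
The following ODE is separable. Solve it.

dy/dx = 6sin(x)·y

Separating variables and integrating:
ln|y| = -6cos(x) + C

General solution: y = Ce^(-6cos(x))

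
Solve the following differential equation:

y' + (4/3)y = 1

Using integrating factor method:

General solution: y = 3/4 + Ce^(-4x/3)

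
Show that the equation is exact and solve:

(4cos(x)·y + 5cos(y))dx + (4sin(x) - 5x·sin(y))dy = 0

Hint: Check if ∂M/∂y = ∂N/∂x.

Verify exactness: ∂M/∂y = ∂N/∂x ✓
Find F(x,y) such that ∂F/∂x = M, ∂F/∂y = N
Solution: 4sin(x)·y + 5x·cos(y) = C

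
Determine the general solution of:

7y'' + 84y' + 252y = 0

Characteristic equation: 7r² + 84r + 252 = 0
Divide by 7: r² + 12r + 36 = 0
Factored: (r + 6)² = 0
Repeated root: r = -6
General solution: y = (C₁ + C₂x)e^(-6x)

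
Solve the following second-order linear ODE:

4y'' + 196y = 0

Characteristic equation: 4r² + 196 = 0
Divide by 4: r² + 49 = 0
Roots: r = ±7i (complex conjugates)
General solution: y = C₁cos(7x) + C₂sin(7x)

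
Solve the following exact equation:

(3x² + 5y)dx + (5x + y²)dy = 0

Verify exactness: ∂M/∂y = ∂N/∂x ✓
Find F(x,y) such that ∂F/∂x = M, ∂F/∂y = N
Solution: x³ + 5xy + y³/3 = C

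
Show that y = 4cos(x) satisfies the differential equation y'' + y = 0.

Verification:
y'' = -4cos(x)
y'' + y = 0 ✓

Yes, it is a solution.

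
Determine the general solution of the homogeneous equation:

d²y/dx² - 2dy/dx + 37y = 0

Characteristic equation: r² - 2r + 37 = 0
Roots: r = 1 ± 6i (complex conjugates)
General solution: y = e^x(C₁cos(6x) + C₂sin(6x))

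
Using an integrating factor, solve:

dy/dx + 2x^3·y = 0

Using integrating factor method:

General solution: y = Ce^(-x^4/2)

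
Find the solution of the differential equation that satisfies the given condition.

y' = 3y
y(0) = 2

General solution: y = Ce^(3x)
Applying IC y(0) = 2:
Particular solution: y = 2e^(3x)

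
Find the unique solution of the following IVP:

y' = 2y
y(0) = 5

General solution: y = Ce^(2x)
Applying IC y(0) = 5:
Particular solution: y = 5e^(2x)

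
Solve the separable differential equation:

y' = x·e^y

Separating variables and integrating:
-e^(-y) = x²/2 + C

General solution: y = -ln(C - x²/2)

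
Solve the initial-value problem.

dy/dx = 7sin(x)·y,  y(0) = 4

General solution: y = Ce^(-7cos(x))
Applying IC y(0) = 4:
Particular solution: y = 4e^(7(1-cos(x)))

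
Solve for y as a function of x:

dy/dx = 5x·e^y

Separating variables and integrating:
-e^(-y) = 5x²/2 + C

General solution: y = -ln(C - 5x²/2)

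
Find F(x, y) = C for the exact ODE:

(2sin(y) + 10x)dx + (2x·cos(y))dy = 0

Verify exactness: ∂M/∂y = ∂N/∂x ✓
Find F(x,y) such that ∂F/∂x = M, ∂F/∂y = N
Solution: 2x·sin(y) + 5x² = C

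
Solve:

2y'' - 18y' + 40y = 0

Characteristic equation: 2r² - 18r + 40 = 0
Divide by 2: r² - 9r + 20 = 0
Roots: r = 4, 5 (distinct real)
General solution: y = C₁e^(4x) + C₂e^(5x)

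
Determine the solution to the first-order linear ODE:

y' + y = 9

Using integrating factor method:

General solution: y = 9 + Ce^(-x)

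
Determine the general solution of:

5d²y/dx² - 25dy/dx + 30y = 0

Characteristic equation: 5r² - 25r + 30 = 0
Divide by 5: r² - 5r + 6 = 0
Roots: r = 3, 2 (distinct real)
General solution: y = C₁e^(3x) + C₂e^(2x)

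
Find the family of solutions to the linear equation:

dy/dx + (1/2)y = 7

Using integrating factor method:

General solution: y = 14 + Ce^(-x/2)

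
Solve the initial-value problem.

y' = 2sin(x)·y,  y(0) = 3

General solution: y = Ce^(-2cos(x))
Applying IC y(0) = 3:
Particular solution: y = 3e^(2(1-cos(x)))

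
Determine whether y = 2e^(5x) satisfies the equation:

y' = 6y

Verification:
y = 2e^(5x)
y' = 10e^(5x)
But 6y = 12e^(5x)
y' ≠ 6y — the derivative does not match

No, it is not a solution.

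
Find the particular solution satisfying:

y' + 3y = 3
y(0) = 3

General solution: y = 1 + Ce^(-3x)
Applying y(0) = 3: C = 3 - 1 = 2
Particular solution: y = 1 + 2e^(-3x)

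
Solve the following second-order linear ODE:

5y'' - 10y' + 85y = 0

Characteristic equation: 5r² - 10r + 85 = 0
Divide by 5: r² - 2r + 17 = 0
Roots: r = 1 ± 4i (complex conjugates)
General solution: y = e^x(C₁cos(4x) + C₂sin(4x))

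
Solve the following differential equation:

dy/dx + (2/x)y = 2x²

Using integrating factor method:

General solution: y = (2/5)x^3 + Cx^(-2)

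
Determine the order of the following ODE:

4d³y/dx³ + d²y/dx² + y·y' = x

The order is 3 (highest derivative is of order 3).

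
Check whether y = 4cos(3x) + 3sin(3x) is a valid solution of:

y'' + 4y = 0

Verification:
y'' = -36cos(3x) - 27sin(3x)
y'' + 4y ≠ 0 (frequency mismatch: got 9 instead of 4)

No, it is not a solution.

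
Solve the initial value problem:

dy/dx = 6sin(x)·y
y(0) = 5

General solution: y = Ce^(-6cos(x))
Applying IC y(0) = 5:
Particular solution: y = 5e^(6(1-cos(x)))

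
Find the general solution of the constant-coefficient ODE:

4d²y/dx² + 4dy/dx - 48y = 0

Characteristic equation: 4r² + 4r - 48 = 0
Divide by 4: r² + r - 12 = 0
Roots: r = 3, -4 (distinct real)
General solution: y = C₁e^(3x) + C₂e^(-4x)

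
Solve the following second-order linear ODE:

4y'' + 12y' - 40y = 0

Characteristic equation: 4r² + 12r - 40 = 0
Divide by 4: r² + 3r - 10 = 0
Roots: r = 2, -5 (distinct real)
General solution: y = C₁e^(2x) + C₂e^(-5x)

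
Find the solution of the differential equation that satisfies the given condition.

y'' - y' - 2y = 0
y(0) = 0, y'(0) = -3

General solution: y = C₁e^(2x) + C₂e^(-x)
Applying ICs: C₁ = -1, C₂ = 1
Particular solution: y = -e^(2x) + e^(-x)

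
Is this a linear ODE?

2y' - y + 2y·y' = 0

No. Nonlinear (product y·y')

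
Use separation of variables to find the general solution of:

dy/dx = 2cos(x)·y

Separating variables and integrating:
ln|y| = 2sin(x) + C

General solution: y = Ce^(2sin(x))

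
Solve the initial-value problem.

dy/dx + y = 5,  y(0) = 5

General solution: y = 5 + Ce^(-x)
Applying y(0) = 5: C = 5 - 5 = 0
Particular solution: y = 5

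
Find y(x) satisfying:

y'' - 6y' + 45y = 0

Characteristic equation: r² - 6r + 45 = 0
Roots: r = 3 ± 6i (complex conjugates)
General solution: y = e^(3x)(C₁cos(6x) + C₂sin(6x))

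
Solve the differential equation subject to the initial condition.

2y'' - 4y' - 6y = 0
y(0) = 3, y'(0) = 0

General solution: y = C₁e^(3x) + C₂e^(-x)
Applying ICs: C₁ = 3/4, C₂ = 9/4
Particular solution: y = (3/4)e^(3x) + (9/4)e^(-x)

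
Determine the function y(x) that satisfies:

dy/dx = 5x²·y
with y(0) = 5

General solution: y = Ce^(5x³/3)
Applying IC y(0) = 5:
Particular solution: y = 5e^(5x³/3)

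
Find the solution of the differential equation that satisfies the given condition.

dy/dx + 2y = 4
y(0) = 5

General solution: y = 2 + Ce^(-2x)
Applying y(0) = 5: C = 5 - 2 = 3
Particular solution: y = 2 + 3e^(-2x)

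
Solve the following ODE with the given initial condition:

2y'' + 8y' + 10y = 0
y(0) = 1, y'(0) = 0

General solution: y = e^(-2x)(C₁cos(x) + C₂sin(x))
Complex roots r = -2 ± i
Applying ICs: C₁ = 1, C₂ = 2
Particular solution: y = e^(-2x)(cos(x) + 2sin(x))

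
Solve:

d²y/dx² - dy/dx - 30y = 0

Characteristic equation: r² - r - 30 = 0
Roots: r = 6, -5 (distinct real)
General solution: y = C₁e^(6x) + C₂e^(-5x)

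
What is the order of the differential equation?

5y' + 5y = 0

The order is 1 (highest derivative is of order 1).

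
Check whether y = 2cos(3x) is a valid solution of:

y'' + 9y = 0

Verification:
y'' = -18cos(3x)
y'' + 9y = 0 ✓

Yes, it is a solution.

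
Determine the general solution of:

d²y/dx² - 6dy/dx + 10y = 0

Characteristic equation: r² - 6r + 10 = 0
Roots: r = 3 ± i (complex conjugates)
General solution: y = e^(3x)(C₁cos(x) + C₂sin(x))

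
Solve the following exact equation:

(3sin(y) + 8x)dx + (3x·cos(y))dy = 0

Verify exactness: ∂M/∂y = ∂N/∂x ✓
Find F(x,y) such that ∂F/∂x = M, ∂F/∂y = N
Solution: 3x·sin(y) + 4x² = C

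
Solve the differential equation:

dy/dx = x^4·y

Separating variables and integrating:
ln|y| = x^5/5 + C

General solution: y = Ce^(x^5/5)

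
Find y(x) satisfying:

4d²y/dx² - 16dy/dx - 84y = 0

Characteristic equation: 4r² - 16r - 84 = 0
Divide by 4: r² - 4r - 21 = 0
Roots: r = 7, -3 (distinct real)
General solution: y = C₁e^(7x) + C₂e^(-3x)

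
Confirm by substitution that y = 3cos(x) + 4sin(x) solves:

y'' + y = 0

Verification:
y'' = -3cos(x) - 4sin(x)
y'' + y = 0 ✓

Yes, it is a solution.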